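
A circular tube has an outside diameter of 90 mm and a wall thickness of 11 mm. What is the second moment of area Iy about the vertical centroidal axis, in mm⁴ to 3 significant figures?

Break the section into simple shapes (no overlaps), measuring from the bottom-left corner of the bounding box.
Outer circle: ⌀90, A = 6361.7 mm², x = 45 mm, Ī = 3 220 623 mm⁴.
Bore (subtracted): ⌀68, A = 3631.7 mm², x = 45 mm, Ī = 1 049 556 mm⁴.
By symmetry the centroid is at mid-width, x̄ = 45 mm.
All pieces are centred on the vertical centroidal axis, so I = ΣĪ (holes subtracted) = 2 171 068 mm⁴.

Iy ≈ 2.17 × 10⁶ mm⁴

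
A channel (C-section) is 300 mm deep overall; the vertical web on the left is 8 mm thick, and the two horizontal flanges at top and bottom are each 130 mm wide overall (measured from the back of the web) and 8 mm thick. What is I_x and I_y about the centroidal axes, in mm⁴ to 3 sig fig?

I_x ≈ 5.96 × 10⁷ mm⁴, I_y ≈ 6.98 × 10⁶ mm⁴

Break the section into simple shapes (no overlaps), measuring from the bottom-left corner of the bounding box.
Web: 8 × 300, A = 2 400 mm², y = 150 mm, Ī = 18 000 000 mm⁴.
Top flange (beyond web): 122 × 8, A = 976 mm², y = 296 mm, Ī = 5205.3 mm⁴.
Bottom flange (beyond web): 122 × 8, A = 976 mm², y = 4 mm, Ī = 5205.3 mm⁴.
By symmetry the centroid is at mid-height, ȳ = 150 mm.
Transfer each piece to the centroidal x-axis using Ī + A·d² with d = y − 150:
  web: d = 0 mm → contributes +18 000 000 mm⁴
  top flange (beyond web): d = 146 mm → contributes +20 809 621 mm⁴
  bottom flange (beyond web): d = -146 mm → contributes +20 809 621 mm⁴
Total I = 59 619 243 mm⁴.
For the y-axis: x̄ = 33.154 mm.
Repeating about the centroidal y-axis gives I_y = 6 982 019 mm⁴.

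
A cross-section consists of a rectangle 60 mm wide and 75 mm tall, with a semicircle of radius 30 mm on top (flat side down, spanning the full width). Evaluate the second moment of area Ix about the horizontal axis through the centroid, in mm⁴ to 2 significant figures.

Ix ≈ 4.9 × 10⁶ mm⁴

Decompose the section into non-overlapping parts with the origin at the bottom-left of its bounding rectangle.
Rectangular body: 60 × 75, A = 4 500 mm², y = 37.5 mm, Ī = 2 109 375 mm⁴.
Semicircular cap: semicircle r = 30, A = 1 414 mm², y = 87.73 mm, Ī = 88 903 mm⁴.
Centroid: ȳ = ΣA·y / ΣA = 49.51 mm.
Transfer each piece to the horizontal axis through the centroid using Ī + A·d² with d = y − 49.51:
  rectangular body: d = -12.01 mm → contributes +2 758 284 mm⁴
  semicircular cap: d = 38.22 mm → contributes +2 154 446 mm⁴
Total I = 4 912 730 mm⁴.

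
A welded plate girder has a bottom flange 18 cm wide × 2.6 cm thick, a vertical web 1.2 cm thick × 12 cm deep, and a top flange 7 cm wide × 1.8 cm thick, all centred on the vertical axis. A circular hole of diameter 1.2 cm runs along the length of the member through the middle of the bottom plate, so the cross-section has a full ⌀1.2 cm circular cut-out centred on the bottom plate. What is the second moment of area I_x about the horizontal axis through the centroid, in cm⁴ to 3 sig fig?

I_x ≈ 2400 cm⁴

Decompose the section into non-overlapping parts with the origin at the bottom-left of its bounding rectangle.
Bottom plate: 18 × 2.6, A = 46.8 cm², y = 1.3 cm, Ī = 26.364 cm⁴.
Web plate: 1.2 × 12, A = 14.4 cm², y = 8.6 cm, Ī = 172.8 cm⁴.
Top plate: 7 × 1.8, A = 12.6 cm², y = 15.5 cm, Ī = 3.402 cm⁴.
Hole (subtracted): ⌀1.2, A = 1.131 cm², y = 1.3 cm, Ī = 0.10179 cm⁴.
Centroid: ȳ = ΣA·y / ΣA = 5.2087 cm.
Transfer each piece to the horizontal axis through the centroid using Ī + A·d² with d = y − 5.2087:
  bottom plate: d = -3.9087 cm → contributes +741.36 cm⁴
  web plate: d = 3.3913 cm → contributes +338.42 cm⁴
  top plate: d = 10.291 cm → contributes +1337.9 cm⁴
  hole: d = -3.9087 cm → contributes −17.381 cm⁴
Total I = 2400.3 cm⁴.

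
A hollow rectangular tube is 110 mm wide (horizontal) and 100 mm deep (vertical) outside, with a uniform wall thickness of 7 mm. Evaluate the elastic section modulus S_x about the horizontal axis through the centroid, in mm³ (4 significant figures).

Split into non-overlapping primitives; take the origin at the lower-left of the bounding box.
Outer rectangle: 110 × 100, A = 11 000 mm², y = 50 mm, Ī = 9 166 667 mm⁴.
Inner void (subtracted): 96 × 86, A = 8 256 mm², y = 50 mm, Ī = 5 088 448 mm⁴.
By symmetry the centroid is at mid-height, ȳ = 50 mm.
All pieces are centred on the horizontal axis through the centroid, so I = ΣĪ (holes subtracted) = 4 078 219 mm⁴.
Extreme fibre distance c = 50 mm; S = I/c = 81564.4 mm³.

S_x ≈ 8.156 × 10⁴ mm³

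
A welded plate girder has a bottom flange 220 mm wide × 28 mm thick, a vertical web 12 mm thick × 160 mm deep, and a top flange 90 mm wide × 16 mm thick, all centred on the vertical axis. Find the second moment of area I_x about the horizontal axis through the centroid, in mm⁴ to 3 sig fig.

I_x ≈ 4.86 × 10⁷ mm⁴

Treat the section as a set of non-overlapping primitives; coordinates are from the bounding-box lower-left.
Bottom plate: 220 × 28, A = 6 160 mm², y = 14 mm, Ī = 402 453 mm⁴.
Web plate: 12 × 160, A = 1 920 mm², y = 108 mm, Ī = 4 096 000 mm⁴.
Top plate: 90 × 16, A = 1 440 mm², y = 196 mm, Ī = 30 720 mm⁴.
Centroid: ȳ = ΣA·y / ΣA = 60.487 mm.
Transfer each piece to the horizontal axis through the centroid using Ī + A·d² with d = y − 60.487:
  bottom plate: d = -46.487 mm → contributes +13 714 693 mm⁴
  web plate: d = 47.513 mm → contributes +8 430 299 mm⁴
  top plate: d = 135.51 mm → contributes +26 474 399 mm⁴
Total I = 48 619 392 mm⁴.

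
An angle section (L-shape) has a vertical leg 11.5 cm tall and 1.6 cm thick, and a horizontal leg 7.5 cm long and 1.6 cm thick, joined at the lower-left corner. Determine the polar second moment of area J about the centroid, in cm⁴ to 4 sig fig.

Split into non-overlapping primitives; take the origin at the lower-left of the bounding box.
Vertical leg: 1.6 × 11.5, A = 18.4 cm², y = 5.75 cm, Ī = 202.783 cm⁴.
Horizontal leg (remainder): 5.9 × 1.6, A = 9.44 cm², y = 0.8 cm, Ī = 2.01387 cm⁴.
Centroid: ȳ = ΣA·y / ΣA = 4.07155 cm.
Transfer each piece to the centroidal x-axis using Ī + A·d² with d = y − 4.07155:
  vertical leg: d = 1.67845 cm → contributes +254.62 cm⁴
  horizontal leg (remainder): d = -3.27155 cm → contributes +103.051 cm⁴
Total I = 357.67 cm⁴.
For the y-axis: x̄ = 2.07155 cm.
Repeating about the centroidal y-axis gives I_y = 119.046 cm⁴.
Polar second moment: J = I_x + I_y = 476.717 cm⁴.

J ≈ 476.7 cm⁴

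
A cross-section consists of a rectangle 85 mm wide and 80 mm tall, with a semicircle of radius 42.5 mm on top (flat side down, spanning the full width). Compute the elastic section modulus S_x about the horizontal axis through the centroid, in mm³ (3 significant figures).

Treat the section as a set of non-overlapping primitives; coordinates are from the bounding-box lower-left.
Rectangular body: 85 × 80, A = 6 800 mm², y = 40 mm, Ī = 3 626 667 mm⁴.
Semicircular cap: semicircle r = 42.5, A = 2837.3 mm², y = 98.038 mm, Ī = 358 086 mm⁴.
Centroid: ȳ = ΣA·y / ΣA = 57.087 mm.
Transfer each piece to the horizontal axis through the centroid using Ī + A·d² with d = y − 57.087:
  rectangular body: d = -17.087 mm → contributes +5 611 922 mm⁴
  semicircular cap: d = 40.951 mm → contributes +5 116 120 mm⁴
Total I = 10 728 042 mm⁴.
Extreme fibre distance c = 65.413 mm; S = I/c = 164 004 mm³.

S_x ≈ 1.64 × 10⁵ mm³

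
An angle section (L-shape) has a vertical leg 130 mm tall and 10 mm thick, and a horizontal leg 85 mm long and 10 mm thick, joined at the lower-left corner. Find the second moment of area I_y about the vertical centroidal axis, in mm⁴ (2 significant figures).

I_y ≈ 1.2 × 10⁶ mm⁴

Decompose the section into non-overlapping parts with the origin at the bottom-left of its bounding rectangle.
Vertical leg: 10 × 130, A = 1 300 mm², x = 5 mm, Ī = 10 833 mm⁴.
Horizontal leg (remainder): 75 × 10, A = 750 mm², x = 47.5 mm, Ī = 351 563 mm⁴.
Centroid: x̄ = ΣA·x / ΣA = 20.55 mm.
Transfer each piece to the vertical centroidal axis using Ī + A·d² with d = x − 20.55:
  vertical leg: d = -15.55 mm → contributes +325 127 mm⁴
  horizontal leg (remainder): d = 26.95 mm → contributes +896 339 mm⁴
Total I = 1 221 466 mm⁴.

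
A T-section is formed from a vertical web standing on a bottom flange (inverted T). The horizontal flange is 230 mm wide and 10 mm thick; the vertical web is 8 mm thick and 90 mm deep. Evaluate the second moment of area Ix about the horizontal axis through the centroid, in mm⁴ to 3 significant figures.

Ix ≈ 1.88 × 10⁶ mm⁴

Decompose the section into non-overlapping parts with the origin at the bottom-left of its bounding rectangle.
Flange: 230 × 10, A = 2 300 mm², y = 5 mm, Ī = 19 167 mm⁴.
Web: 8 × 90, A = 720 mm², y = 55 mm, Ī = 486 000 mm⁴.
Centroid: ȳ = ΣA·y / ΣA = 16.921 mm.
Transfer each piece to the horizontal axis through the centroid using Ī + A·d² with d = y − 16.921:
  flange: d = -11.921 mm → contributes +345 994 mm⁴
  web: d = 38.079 mm → contributes +1 530 033 mm⁴
Total I = 1 876 028 mm⁴.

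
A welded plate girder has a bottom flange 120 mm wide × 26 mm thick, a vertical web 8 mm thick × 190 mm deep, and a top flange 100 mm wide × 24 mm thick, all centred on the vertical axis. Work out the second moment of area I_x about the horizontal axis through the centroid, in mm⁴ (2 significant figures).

Decompose the section into non-overlapping parts with the origin at the bottom-left of its bounding rectangle.
Bottom plate: 120 × 26, A = 3 120 mm², y = 13 mm, Ī = 175 760 mm⁴.
Web plate: 8 × 190, A = 1 520 mm², y = 121 mm, Ī = 4 572 667 mm⁴.
Top plate: 100 × 24, A = 2 400 mm², y = 228 mm, Ī = 115 200 mm⁴.
Centroid: ȳ = ΣA·y / ΣA = 109.6 mm.
Transfer each piece to the horizontal axis through the centroid using Ī + A·d² with d = y − 109.6:
  bottom plate: d = -96.61 mm → contributes +29 298 448 mm⁴
  web plate: d = 11.39 mm → contributes +4 769 734 mm⁴
  top plate: d = 118.4 mm → contributes +33 751 995 mm⁴
Total I = 67 820 176 mm⁴.

I_x ≈ 6.8 × 10⁷ mm⁴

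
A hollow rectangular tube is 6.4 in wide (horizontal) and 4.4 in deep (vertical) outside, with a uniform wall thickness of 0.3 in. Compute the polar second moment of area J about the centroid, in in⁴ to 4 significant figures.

Break the section into simple shapes (no overlaps), measuring from the bottom-left corner of the bounding box.
Outer rectangle: 6.4 × 4.4, A = 28.16 in², y = 2.2 in, Ī = 45.4315 in⁴.
Inner void (subtracted): 5.8 × 3.8, A = 22.04 in², y = 2.2 in, Ī = 26.5215 in⁴.
By symmetry the centroid is at mid-height, ȳ = 2.2 in.
All pieces are centred on the centroidal x-axis, so I = ΣĪ (holes subtracted) = 18.91 in⁴.
Repeating about the centroidal y-axis gives I_y = 34.334 in⁴.
Polar second moment: J = I_x + I_y = 53.244 in⁴.

J ≈ 53.24 in⁴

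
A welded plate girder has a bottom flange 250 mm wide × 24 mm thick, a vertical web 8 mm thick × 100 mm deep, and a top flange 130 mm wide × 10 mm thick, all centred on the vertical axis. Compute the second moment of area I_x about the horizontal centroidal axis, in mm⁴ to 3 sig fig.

I_x ≈ 1.68 × 10⁷ mm⁴

Treat the section as a set of non-overlapping primitives; coordinates are from the bounding-box lower-left.
Bottom plate: 250 × 24, A = 6 000 mm², y = 12 mm, Ī = 288 000 mm⁴.
Web plate: 8 × 100, A = 800 mm², y = 74 mm, Ī = 666 667 mm⁴.
Top plate: 130 × 10, A = 1 300 mm², y = 129 mm, Ī = 10 833 mm⁴.
Centroid: ȳ = ΣA·y / ΣA = 36.901 mm.
Transfer each piece to the horizontal centroidal axis using Ī + A·d² with d = y − 36.901:
  bottom plate: d = -24.901 mm → contributes +4 008 429 mm⁴
  web plate: d = 37.099 mm → contributes +1 767 721 mm⁴
  top plate: d = 92.099 mm → contributes +11 037 671 mm⁴
Total I = 16 813 821 mm⁴.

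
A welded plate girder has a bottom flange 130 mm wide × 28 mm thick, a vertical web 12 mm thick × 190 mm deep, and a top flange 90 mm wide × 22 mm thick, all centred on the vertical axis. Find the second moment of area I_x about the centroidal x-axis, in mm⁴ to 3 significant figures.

Decompose the section into non-overlapping parts with the origin at the bottom-left of its bounding rectangle.
Bottom plate: 130 × 28, A = 3 640 mm², y = 14 mm, Ī = 237 813 mm⁴.
Web plate: 12 × 190, A = 2 280 mm², y = 123 mm, Ī = 6 859 000 mm⁴.
Top plate: 90 × 22, A = 1 980 mm², y = 229 mm, Ī = 79 860 mm⁴.
Centroid: ȳ = ΣA·y / ΣA = 99.344 mm.
Transfer each piece to the centroidal x-axis using Ī + A·d² with d = y − 99.344:
  bottom plate: d = -85.344 mm → contributes +26 750 300 mm⁴
  web plate: d = 23.656 mm → contributes +8 134 870 mm⁴
  top plate: d = 129.66 mm → contributes +33 364 847 mm⁴
Total I = 68 250 017 mm⁴.

I_x ≈ 6.83 × 10⁷ mm⁴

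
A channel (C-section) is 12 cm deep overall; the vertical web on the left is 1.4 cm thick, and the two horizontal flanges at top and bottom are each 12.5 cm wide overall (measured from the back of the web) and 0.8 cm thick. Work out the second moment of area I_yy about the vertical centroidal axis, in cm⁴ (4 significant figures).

I_yy ≈ 522.3 cm⁴

Split into non-overlapping primitives; take the origin at the lower-left of the bounding box.
Web: 1.4 × 12, A = 16.8 cm², x = 0.7 cm, Ī = 2.744 cm⁴.
Top flange (beyond web): 11.1 × 0.8, A = 8.88 cm², x = 6.95 cm, Ī = 91.1754 cm⁴.
Bottom flange (beyond web): 11.1 × 0.8, A = 8.88 cm², x = 6.95 cm, Ī = 91.1754 cm⁴.
Centroid: x̄ = ΣA·x / ΣA = 3.91181 cm.
Transfer each piece to the vertical centroidal axis using Ī + A·d² with d = x − 3.91181:
  web: d = -3.21181 cm → contributes +176.048 cm⁴
  top flange (beyond web): d = 3.03819 cm → contributes +173.143 cm⁴
  bottom flange (beyond web): d = 3.03819 cm → contributes +173.143 cm⁴
Total I = 522.334 cm⁴.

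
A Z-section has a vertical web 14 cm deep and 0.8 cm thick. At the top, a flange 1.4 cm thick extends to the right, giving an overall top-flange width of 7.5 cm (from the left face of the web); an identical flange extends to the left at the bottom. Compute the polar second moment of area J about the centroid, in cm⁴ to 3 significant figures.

J ≈ 1270 cm⁴

Decompose the section into non-overlapping parts with the origin at the bottom-left of its bounding rectangle.
Web: 0.8 × 14, A = 11.2 cm², y = 7 cm, Ī = 182.93 cm⁴.
Top flange (beyond web): 6.7 × 1.4, A = 9.38 cm², y = 13.3 cm, Ī = 1.5321 cm⁴.
Bottom flange (beyond web): 6.7 × 1.4, A = 9.38 cm², y = 0.7 cm, Ī = 1.5321 cm⁴.
Centroid: ȳ = ΣA·y / ΣA = 7 cm.
Transfer each piece to the centroidal x-axis using Ī + A·d² with d = y − 7:
  web: d = 0 cm → contributes +182.93 cm⁴
  top flange (beyond web): d = 6.3 cm → contributes +373.82 cm⁴
  bottom flange (beyond web): d = -6.3 cm → contributes +373.82 cm⁴
Total I = 930.58 cm⁴.
For the y-axis: x̄ = 7.1 cm.
Repeating about the centroidal y-axis gives I_y = 334.59 cm⁴.
Polar second moment: J = I_x + I_y = 1265.2 cm⁴.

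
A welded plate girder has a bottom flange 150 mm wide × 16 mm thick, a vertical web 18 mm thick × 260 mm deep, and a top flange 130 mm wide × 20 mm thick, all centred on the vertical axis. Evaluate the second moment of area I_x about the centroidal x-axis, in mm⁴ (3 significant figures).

I_x ≈ 1.23 × 10⁸ mm⁴

Treat the section as a set of non-overlapping primitives; coordinates are from the bounding-box lower-left.
Bottom plate: 150 × 16, A = 2 400 mm², y = 8 mm, Ī = 51 200 mm⁴.
Web plate: 18 × 260, A = 4 680 mm², y = 146 mm, Ī = 26 364 000 mm⁴.
Top plate: 130 × 20, A = 2 600 mm², y = 286 mm, Ī = 86 667 mm⁴.
Centroid: ȳ = ΣA·y / ΣA = 149.39 mm.
Transfer each piece to the centroidal x-axis using Ī + A·d² with d = y − 149.39:
  bottom plate: d = -141.39 mm → contributes +48 028 851 mm⁴
  web plate: d = -3.3884 mm → contributes +26 417 733 mm⁴
  top plate: d = 136.61 mm → contributes +48 609 742 mm⁴
Total I = 123 056 326 mm⁴.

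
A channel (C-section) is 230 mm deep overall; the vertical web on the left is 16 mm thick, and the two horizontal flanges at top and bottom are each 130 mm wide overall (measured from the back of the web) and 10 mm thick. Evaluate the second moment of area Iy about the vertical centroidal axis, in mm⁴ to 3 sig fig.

Break the section into simple shapes (no overlaps), measuring from the bottom-left corner of the bounding box.
Web: 16 × 230, A = 3 680 mm², x = 8 mm, Ī = 78 507 mm⁴.
Top flange (beyond web): 114 × 10, A = 1 140 mm², x = 73 mm, Ī = 1 234 620 mm⁴.
Bottom flange (beyond web): 114 × 10, A = 1 140 mm², x = 73 mm, Ī = 1 234 620 mm⁴.
Centroid: x̄ = ΣA·x / ΣA = 32.866 mm.
Transfer each piece to the vertical centroidal axis using Ī + A·d² with d = x − 32.866:
  web: d = -24.866 mm → contributes +2 353 875 mm⁴
  top flange (beyond web): d = 40.134 mm → contributes +3 070 882 mm⁴
  bottom flange (beyond web): d = 40.134 mm → contributes +3 070 882 mm⁴
Total I = 8 495 639 mm⁴.

Iy ≈ 8.50 × 10⁶ mm⁴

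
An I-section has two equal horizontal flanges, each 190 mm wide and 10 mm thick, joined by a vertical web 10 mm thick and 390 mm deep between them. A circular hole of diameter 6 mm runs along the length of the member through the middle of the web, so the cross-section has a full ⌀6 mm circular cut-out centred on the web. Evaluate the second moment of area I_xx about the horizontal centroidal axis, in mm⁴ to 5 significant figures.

Decompose the section into non-overlapping parts with the origin at the bottom-left of its bounding rectangle.
Bottom flange: 190 × 10, A = 1 900 mm², y = 5 mm, Ī = 15833.33 mm⁴.
Web: 10 × 390, A = 3 900 mm², y = 205 mm, Ī = 49 432 500 mm⁴.
Top flange: 190 × 10, A = 1 900 mm², y = 405 mm, Ī = 15833.33 mm⁴.
Hole (subtracted): ⌀6, A = 28.27433 mm², y = 205 mm, Ī = 63.61725 mm⁴.
By symmetry the centroid is at mid-height, ȳ = 205 mm.
Transfer each piece to the horizontal centroidal axis using Ī + A·d² with d = y − 205:
  bottom flange: d = -200 mm → contributes +76 015 833 mm⁴
  web: d = 0 mm → contributes +49 432 500 mm⁴
  top flange: d = 200 mm → contributes +76 015 833 mm⁴
  hole: d = 0 mm → contributes −63.61725 mm⁴
Total I = 201 464 103 mm⁴.

I_xx ≈ 2.0146 × 10⁸ mm⁴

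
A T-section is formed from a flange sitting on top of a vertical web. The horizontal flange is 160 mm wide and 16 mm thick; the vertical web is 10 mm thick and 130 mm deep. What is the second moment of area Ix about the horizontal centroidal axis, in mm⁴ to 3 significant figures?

Ix ≈ 6.48 × 10⁶ mm⁴

Break the section into simple shapes (no overlaps), measuring from the bottom-left corner of the bounding box.
Flange: 160 × 16, A = 2 560 mm², y = 138 mm, Ī = 54 613 mm⁴.
Web: 10 × 130, A = 1 300 mm², y = 65 mm, Ī = 1 830 833 mm⁴.
Centroid: ȳ = ΣA·y / ΣA = 113.41 mm.
Transfer each piece to the horizontal centroidal axis using Ī + A·d² with d = y − 113.41:
  flange: d = 24.585 mm → contributes +1 601 996 mm⁴
  web: d = -48.415 mm → contributes +4 877 987 mm⁴
Total I = 6 479 983 mm⁴.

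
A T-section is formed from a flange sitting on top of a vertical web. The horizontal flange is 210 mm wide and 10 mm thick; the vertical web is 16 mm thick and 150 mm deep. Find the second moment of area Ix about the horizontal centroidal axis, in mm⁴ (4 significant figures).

Decompose the section into non-overlapping parts with the origin at the bottom-left of its bounding rectangle.
Flange: 210 × 10, A = 2 100 mm², y = 155 mm, Ī = 17 500 mm⁴.
Web: 16 × 150, A = 2 400 mm², y = 75 mm, Ī = 4 500 000 mm⁴.
Centroid: ȳ = ΣA·y / ΣA = 112.333 mm.
Transfer each piece to the horizontal centroidal axis using Ī + A·d² with d = y − 112.333:
  flange: d = 42.6667 mm → contributes +3 840 433 mm⁴
  web: d = -37.3333 mm → contributes +7 845 067 mm⁴
Total I = 11 685 500 mm⁴.

Ix ≈ 1.169 × 10⁷ mm⁴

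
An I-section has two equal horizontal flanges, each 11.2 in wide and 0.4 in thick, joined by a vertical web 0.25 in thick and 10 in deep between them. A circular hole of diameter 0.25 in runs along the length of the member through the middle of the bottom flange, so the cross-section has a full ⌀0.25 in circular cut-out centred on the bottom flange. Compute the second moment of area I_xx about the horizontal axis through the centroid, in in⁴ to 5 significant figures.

I_xx ≈ 261.90 in⁴

Break the section into simple shapes (no overlaps), measuring from the bottom-left corner of the bounding box.
Bottom flange: 11.2 × 0.4, A = 4.48 in², y = 0.2 in, Ī = 0.05973333 in⁴.
Web: 0.25 × 10, A = 2.5 in², y = 5.4 in, Ī = 20.83333 in⁴.
Top flange: 11.2 × 0.4, A = 4.48 in², y = 10.6 in, Ī = 0.05973333 in⁴.
Hole (subtracted): ⌀0.25, A = 0.04908739 in², y = 0.2 in, Ī = 0.0001917476 in⁴.
Centroid: ȳ = ΣA·y / ΣA = 5.422369 in.
Transfer each piece to the horizontal axis through the centroid using Ī + A·d² with d = y − 5.422369:
  bottom flange: d = -5.222369 in → contributes +122.2434 in⁴
  web: d = -0.02236932 in → contributes +20.83458 in⁴
  top flange: d = 5.177631 in → contributes +120.1589 in⁴
  hole: d = -5.222369 in → contributes −1.338959 in⁴
Total I = 261.898 in⁴.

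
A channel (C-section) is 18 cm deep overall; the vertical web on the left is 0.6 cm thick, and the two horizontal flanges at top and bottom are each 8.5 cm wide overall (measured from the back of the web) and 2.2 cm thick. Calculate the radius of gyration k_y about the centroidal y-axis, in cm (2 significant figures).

Split into non-overlapping primitives; take the origin at the lower-left of the bounding box.
Web: 0.6 × 18, A = 10.8 cm², x = 0.3 cm, Ī = 0.324 cm⁴.
Top flange (beyond web): 7.9 × 2.2, A = 17.38 cm², x = 4.55 cm, Ī = 90.39 cm⁴.
Bottom flange (beyond web): 7.9 × 2.2, A = 17.38 cm², x = 4.55 cm, Ī = 90.39 cm⁴.
Centroid: x̄ = ΣA·x / ΣA = 3.543 cm.
Transfer each piece to the centroidal y-axis using Ī + A·d² with d = x − 3.543:
  web: d = -3.243 cm → contributes +113.9 cm⁴
  top flange (beyond web): d = 1.007 cm → contributes +108 cm⁴
  bottom flange (beyond web): d = 1.007 cm → contributes +108 cm⁴
Total I = 329.9 cm⁴.
Radius of gyration: k = √(I/A) = √(329.9 / 45.56) = 2.691 cm.

k_y ≈ 2.7 cm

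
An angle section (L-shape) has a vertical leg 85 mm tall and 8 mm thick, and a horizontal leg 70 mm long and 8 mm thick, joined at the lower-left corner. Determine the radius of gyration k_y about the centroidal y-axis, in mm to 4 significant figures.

Break the section into simple shapes (no overlaps), measuring from the bottom-left corner of the bounding box.
Vertical leg: 8 × 85, A = 680 mm², x = 4 mm, Ī = 3626.67 mm⁴.
Horizontal leg (remainder): 62 × 8, A = 496 mm², x = 39 mm, Ī = 158 885 mm⁴.
Centroid: x̄ = ΣA·x / ΣA = 18.7619 mm.
Transfer each piece to the centroidal y-axis using Ī + A·d² with d = x − 18.7619:
  vertical leg: d = -14.7619 mm → contributes +151 808 mm⁴
  horizontal leg (remainder): d = 20.2381 mm → contributes +362 037 mm⁴
Total I = 513 845 mm⁴.
Radius of gyration: k = √(I/A) = √(513 845 / 1 176) = 20.9032 mm.

k_y ≈ 20.90 mm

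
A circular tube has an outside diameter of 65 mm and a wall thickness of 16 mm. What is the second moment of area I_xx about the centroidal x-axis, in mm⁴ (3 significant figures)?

I_xx ≈ 8.18 × 10⁵ mm⁴

Decompose the section into non-overlapping parts with the origin at the bottom-left of its bounding rectangle.
Outer circle: ⌀65, A = 3318.3 mm², y = 32.5 mm, Ī = 876 241 mm⁴.
Bore (subtracted): ⌀33, A = 855.3 mm², y = 32.5 mm, Ī = 58 214 mm⁴.
By symmetry the centroid is at mid-height, ȳ = 32.5 mm.
All pieces are centred on the centroidal x-axis, so I = ΣĪ (holes subtracted) = 818 027 mm⁴.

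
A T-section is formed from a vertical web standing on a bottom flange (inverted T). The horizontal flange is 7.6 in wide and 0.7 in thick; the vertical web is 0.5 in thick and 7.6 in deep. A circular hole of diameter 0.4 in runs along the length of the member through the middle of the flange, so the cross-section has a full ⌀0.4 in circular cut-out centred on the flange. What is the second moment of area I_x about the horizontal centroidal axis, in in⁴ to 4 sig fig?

Treat the section as a set of non-overlapping primitives; coordinates are from the bounding-box lower-left.
Flange: 7.6 × 0.7, A = 5.32 in², y = 0.35 in, Ī = 0.217233 in⁴.
Web: 0.5 × 7.6, A = 3.8 in², y = 4.5 in, Ī = 18.2907 in⁴.
Hole (subtracted): ⌀0.4, A = 0.125664 in², y = 0.35 in, Ī = 0.00125664 in⁴.
Centroid: ȳ = ΣA·y / ΣA = 2.10333 in.
Transfer each piece to the horizontal centroidal axis using Ī + A·d² with d = y − 2.10333:
  flange: d = -1.75333 in → contributes +16.5717 in⁴
  web: d = 2.39667 in → contributes +40.118 in⁴
  hole: d = -1.75333 in → contributes −0.387566 in⁴
Total I = 56.3022 in⁴.

I_x ≈ 56.30 in⁴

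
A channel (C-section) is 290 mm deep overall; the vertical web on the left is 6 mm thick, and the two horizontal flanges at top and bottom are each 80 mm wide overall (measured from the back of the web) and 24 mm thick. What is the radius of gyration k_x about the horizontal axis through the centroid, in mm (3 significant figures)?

Split into non-overlapping primitives; take the origin at the lower-left of the bounding box.
Web: 6 × 290, A = 1 740 mm², y = 145 mm, Ī = 12 194 500 mm⁴.
Top flange (beyond web): 74 × 24, A = 1 776 mm², y = 278 mm, Ī = 85 248 mm⁴.
Bottom flange (beyond web): 74 × 24, A = 1 776 mm², y = 12 mm, Ī = 85 248 mm⁴.
By symmetry the centroid is at mid-height, ȳ = 145 mm.
Transfer each piece to the horizontal axis through the centroid using Ī + A·d² with d = y − 145:
  web: d = 0 mm → contributes +12 194 500 mm⁴
  top flange (beyond web): d = 133 mm → contributes +31 500 912 mm⁴
  bottom flange (beyond web): d = -133 mm → contributes +31 500 912 mm⁴
Total I = 75 196 324 mm⁴.
Radius of gyration: k = √(I/A) = √(75 196 324 / 5 292) = 119.2 mm.

k_x ≈ 119 mm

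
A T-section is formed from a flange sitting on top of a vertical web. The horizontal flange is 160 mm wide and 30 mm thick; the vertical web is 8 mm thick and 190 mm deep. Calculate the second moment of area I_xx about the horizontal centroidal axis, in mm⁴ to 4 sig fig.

Treat the section as a set of non-overlapping primitives; coordinates are from the bounding-box lower-left.
Flange: 160 × 30, A = 4 800 mm², y = 205 mm, Ī = 360 000 mm⁴.
Web: 8 × 190, A = 1 520 mm², y = 95 mm, Ī = 4 572 667 mm⁴.
Centroid: ȳ = ΣA·y / ΣA = 178.544 mm.
Transfer each piece to the horizontal centroidal axis using Ī + A·d² with d = y − 178.544:
  flange: d = 26.4557 mm → contributes +3 719 539 mm⁴
  web: d = -83.5443 mm → contributes +15 181 736 mm⁴
Total I = 18 901 274 mm⁴.

I_xx ≈ 1.890 × 10⁷ mm⁴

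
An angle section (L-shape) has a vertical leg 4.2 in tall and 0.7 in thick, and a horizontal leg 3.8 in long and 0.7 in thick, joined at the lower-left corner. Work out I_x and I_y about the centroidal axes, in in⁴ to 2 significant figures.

I_x ≈ 8.2 in⁴, I_y ≈ 6.4 in⁴

Treat the section as a set of non-overlapping primitives; coordinates are from the bounding-box lower-left.
Vertical leg: 0.7 × 4.2, A = 2.94 in², y = 2.1 in, Ī = 4.322 in⁴.
Horizontal leg (remainder): 3.1 × 0.7, A = 2.17 in², y = 0.35 in, Ī = 0.08861 in⁴.
Centroid: ȳ = ΣA·y / ΣA = 1.357 in.
Transfer each piece to the centroidal x-axis using Ī + A·d² with d = y − 1.357:
  vertical leg: d = 0.7432 in → contributes +5.945 in⁴
  horizontal leg (remainder): d = -1.007 in → contributes +2.288 in⁴
Total I = 8.234 in⁴.
For the y-axis: x̄ = 1.157 in.
Repeating about the centroidal y-axis gives I_y = 6.365 in⁴.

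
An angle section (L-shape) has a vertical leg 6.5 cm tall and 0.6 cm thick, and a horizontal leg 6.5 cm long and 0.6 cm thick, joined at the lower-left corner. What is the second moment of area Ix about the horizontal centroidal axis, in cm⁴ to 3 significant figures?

Decompose the section into non-overlapping parts with the origin at the bottom-left of its bounding rectangle.
Vertical leg: 0.6 × 6.5, A = 3.9 cm², y = 3.25 cm, Ī = 13.731 cm⁴.
Horizontal leg (remainder): 5.9 × 0.6, A = 3.54 cm², y = 0.3 cm, Ī = 0.1062 cm⁴.
Centroid: ȳ = ΣA·y / ΣA = 1.8464 cm.
Transfer each piece to the horizontal centroidal axis using Ī + A·d² with d = y − 1.8464:
  vertical leg: d = 1.4036 cm → contributes +21.415 cm⁴
  horizontal leg (remainder): d = -1.5464 cm → contributes +8.5713 cm⁴
Total I = 29.986 cm⁴.

Ix ≈ 30.0 cm⁴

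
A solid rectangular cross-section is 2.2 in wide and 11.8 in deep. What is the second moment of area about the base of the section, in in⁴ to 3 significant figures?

I_base ≈ 1200 in⁴

The section: 2.2 × 11.8, A = 25.96 in², y = 5.9 in, Ī = 301.22 in⁴.
Transfer it to a horizontal axis along the bottom face using Ī + A·d² with d = y − 0:
  the section: d = 5.9 in → contributes +1204.9 in⁴
Total I = 1204.9 in⁴.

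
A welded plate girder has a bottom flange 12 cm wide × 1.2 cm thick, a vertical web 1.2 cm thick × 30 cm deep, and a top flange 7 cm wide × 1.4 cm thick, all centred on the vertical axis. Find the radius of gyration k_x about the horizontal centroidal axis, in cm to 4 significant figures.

Decompose the section into non-overlapping parts with the origin at the bottom-left of its bounding rectangle.
Bottom plate: 12 × 1.2, A = 14.4 cm², y = 0.6 cm, Ī = 1.728 cm⁴.
Web plate: 1.2 × 30, A = 36 cm², y = 16.2 cm, Ī = 2 700 cm⁴.
Top plate: 7 × 1.4, A = 9.8 cm², y = 31.9 cm, Ī = 1.60067 cm⁴.
Centroid: ȳ = ΣA·y / ΣA = 15.0243 cm.
Transfer each piece to the horizontal centroidal axis using Ī + A·d² with d = y − 15.0243:
  bottom plate: d = -14.4243 cm → contributes +2997.78 cm⁴
  web plate: d = 1.17575 cm → contributes +2749.77 cm⁴
  top plate: d = 16.8757 cm → contributes +2792.55 cm⁴
Total I = 8540.1 cm⁴.
Radius of gyration: k = √(I/A) = √(8540.1 / 60.2) = 11.9106 cm.

k_x ≈ 11.91 cm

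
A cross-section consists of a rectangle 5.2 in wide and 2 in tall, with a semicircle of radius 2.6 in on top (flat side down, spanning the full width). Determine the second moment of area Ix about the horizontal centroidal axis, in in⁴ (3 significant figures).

Ix ≈ 31.7 in⁴

Break the section into simple shapes (no overlaps), measuring from the bottom-left corner of the bounding box.
Rectangular body: 5.2 × 2, A = 10.4 in², y = 1 in, Ī = 3.4667 in⁴.
Semicircular cap: semicircle r = 2.6, A = 10.619 in², y = 3.1035 in, Ī = 5.0156 in⁴.
Centroid: ȳ = ΣA·y / ΣA = 2.0627 in.
Transfer each piece to the horizontal centroidal axis using Ī + A·d² with d = y − 2.0627:
  rectangular body: d = -1.0627 in → contributes +15.211 in⁴
  semicircular cap: d = 1.0408 in → contributes +16.518 in⁴
Total I = 31.73 in⁴.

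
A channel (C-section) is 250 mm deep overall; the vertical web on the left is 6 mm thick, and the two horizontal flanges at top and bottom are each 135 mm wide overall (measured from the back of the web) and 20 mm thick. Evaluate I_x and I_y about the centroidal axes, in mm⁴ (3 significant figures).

I_x ≈ 7.62 × 10⁷ mm⁴, I_y ≈ 1.25 × 10⁷ mm⁴

Treat the section as a set of non-overlapping primitives; coordinates are from the bounding-box lower-left.
Web: 6 × 250, A = 1 500 mm², y = 125 mm, Ī = 7 812 500 mm⁴.
Top flange (beyond web): 129 × 20, A = 2 580 mm², y = 240 mm, Ī = 86 000 mm⁴.
Bottom flange (beyond web): 129 × 20, A = 2 580 mm², y = 10 mm, Ī = 86 000 mm⁴.
By symmetry the centroid is at mid-height, ȳ = 125 mm.
Transfer each piece to the centroidal x-axis using Ī + A·d² with d = y − 125:
  web: d = 0 mm → contributes +7 812 500 mm⁴
  top flange (beyond web): d = 115 mm → contributes +34 206 500 mm⁴
  bottom flange (beyond web): d = -115 mm → contributes +34 206 500 mm⁴
Total I = 76 225 500 mm⁴.
For the y-axis: x̄ = 55.297 mm.
Repeating about the centroidal y-axis gives I_y = 12 455 231 mm⁴.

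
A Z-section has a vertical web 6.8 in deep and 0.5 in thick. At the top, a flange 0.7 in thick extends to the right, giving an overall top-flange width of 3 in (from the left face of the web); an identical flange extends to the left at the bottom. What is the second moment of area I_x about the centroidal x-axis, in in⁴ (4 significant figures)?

Break the section into simple shapes (no overlaps), measuring from the bottom-left corner of the bounding box.
Web: 0.5 × 6.8, A = 3.4 in², y = 3.4 in, Ī = 13.1013 in⁴.
Top flange (beyond web): 2.5 × 0.7, A = 1.75 in², y = 6.45 in, Ī = 0.0714583 in⁴.
Bottom flange (beyond web): 2.5 × 0.7, A = 1.75 in², y = 0.35 in, Ī = 0.0714583 in⁴.
Centroid: ȳ = ΣA·y / ΣA = 3.4 in.
Transfer each piece to the centroidal x-axis using Ī + A·d² with d = y − 3.4:
  web: d = 0 in → contributes +13.1013 in⁴
  top flange (beyond web): d = 3.05 in → contributes +16.3508 in⁴
  bottom flange (beyond web): d = -3.05 in → contributes +16.3508 in⁴
Total I = 45.803 in⁴.

I_x ≈ 45.80 in⁴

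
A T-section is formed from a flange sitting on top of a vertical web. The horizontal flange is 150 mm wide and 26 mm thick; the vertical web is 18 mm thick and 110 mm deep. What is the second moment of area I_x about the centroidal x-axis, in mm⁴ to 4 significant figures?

Split into non-overlapping primitives; take the origin at the lower-left of the bounding box.
Flange: 150 × 26, A = 3 900 mm², y = 123 mm, Ī = 219 700 mm⁴.
Web: 18 × 110, A = 1 980 mm², y = 55 mm, Ī = 1 996 500 mm⁴.
Centroid: ȳ = ΣA·y / ΣA = 100.102 mm.
Transfer each piece to the centroidal x-axis using Ī + A·d² with d = y − 100.102:
  flange: d = 22.898 mm → contributes +2 264 534 mm⁴
  web: d = -45.102 mm → contributes +6 024 204 mm⁴
Total I = 8 288 739 mm⁴.

I_x ≈ 8.289 × 10⁶ mm⁴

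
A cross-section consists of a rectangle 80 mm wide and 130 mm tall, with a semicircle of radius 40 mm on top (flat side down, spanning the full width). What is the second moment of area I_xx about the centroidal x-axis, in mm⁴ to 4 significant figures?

Break the section into simple shapes (no overlaps), measuring from the bottom-left corner of the bounding box.
Rectangular body: 80 × 130, A = 10 400 mm², y = 65 mm, Ī = 14 646 667 mm⁴.
Semicircular cap: semicircle r = 40, A = 2513.27 mm², y = 146.977 mm, Ī = 280 978 mm⁴.
Centroid: ȳ = ΣA·y / ΣA = 80.9549 mm.
Transfer each piece to the centroidal x-axis using Ī + A·d² with d = y − 80.9549:
  rectangular body: d = -15.9549 mm → contributes +17 294 065 mm⁴
  semicircular cap: d = 66.0217 mm → contributes +11 235 989 mm⁴
Total I = 28 530 055 mm⁴.

I_xx ≈ 2.853 × 10⁷ mm⁴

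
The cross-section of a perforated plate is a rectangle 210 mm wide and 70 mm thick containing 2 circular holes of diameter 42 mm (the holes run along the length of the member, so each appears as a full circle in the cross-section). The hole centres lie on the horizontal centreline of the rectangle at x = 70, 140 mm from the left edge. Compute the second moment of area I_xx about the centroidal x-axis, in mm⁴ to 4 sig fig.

Break the section into simple shapes (no overlaps), measuring from the bottom-left corner of the bounding box.
Plate: 210 × 70, A = 14 700 mm², y = 35 mm, Ī = 6 002 500 mm⁴.
Hole 1 (subtracted): ⌀42, A = 1385.44 mm², y = 35 mm, Ī = 152 745 mm⁴.
Hole 2 (subtracted): ⌀42, A = 1385.44 mm², y = 35 mm, Ī = 152 745 mm⁴.
By symmetry the centroid is at mid-height, ȳ = 35 mm.
All pieces are centred on the centroidal x-axis, so I = ΣĪ (holes subtracted) = 5 697 010 mm⁴.

I_xx ≈ 5.697 × 10⁶ mm⁴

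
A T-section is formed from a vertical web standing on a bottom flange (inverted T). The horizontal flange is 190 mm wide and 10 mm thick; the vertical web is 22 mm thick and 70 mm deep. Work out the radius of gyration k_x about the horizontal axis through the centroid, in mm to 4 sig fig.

k_x ≈ 24.15 mm

Treat the section as a set of non-overlapping primitives; coordinates are from the bounding-box lower-left.
Flange: 190 × 10, A = 1 900 mm², y = 5 mm, Ī = 15833.3 mm⁴.
Web: 22 × 70, A = 1 540 mm², y = 45 mm, Ī = 628 833 mm⁴.
Centroid: ȳ = ΣA·y / ΣA = 22.907 mm.
Transfer each piece to the horizontal axis through the centroid using Ī + A·d² with d = y − 22.907:
  flange: d = -17.907 mm → contributes +625 087 mm⁴
  web: d = 22.093 mm → contributes +1 380 510 mm⁴
Total I = 2 005 597 mm⁴.
Radius of gyration: k = √(I/A) = √(2 005 597 / 3 440) = 24.1459 mm.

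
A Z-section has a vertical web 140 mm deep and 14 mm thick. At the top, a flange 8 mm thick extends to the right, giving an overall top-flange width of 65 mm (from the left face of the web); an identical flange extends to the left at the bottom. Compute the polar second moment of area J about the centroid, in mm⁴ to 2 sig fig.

Split into non-overlapping primitives; take the origin at the lower-left of the bounding box.
Web: 14 × 140, A = 1 960 mm², y = 70 mm, Ī = 3 201 333 mm⁴.
Top flange (beyond web): 51 × 8, A = 408 mm², y = 136 mm, Ī = 2 176 mm⁴.
Bottom flange (beyond web): 51 × 8, A = 408 mm², y = 4 mm, Ī = 2 176 mm⁴.
Centroid: ȳ = ΣA·y / ΣA = 70 mm.
Transfer each piece to the centroidal x-axis using Ī + A·d² with d = y − 70:
  web: d = 0 mm → contributes +3 201 333 mm⁴
  top flange (beyond web): d = 66 mm → contributes +1 779 424 mm⁴
  bottom flange (beyond web): d = -66 mm → contributes +1 779 424 mm⁴
Total I = 6 760 181 mm⁴.
For the y-axis: x̄ = 58 mm.
Repeating about the centroidal y-axis gives I_y = 1 070 781 mm⁴.
Polar second moment: J = I_x + I_y = 7 830 963 mm⁴.

J ≈ 7.8 × 10⁶ mm⁴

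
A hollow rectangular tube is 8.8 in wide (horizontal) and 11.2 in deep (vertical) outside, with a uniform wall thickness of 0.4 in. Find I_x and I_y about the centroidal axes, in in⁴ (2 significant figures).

Break the section into simple shapes (no overlaps), measuring from the bottom-left corner of the bounding box.
Outer rectangle: 8.8 × 11.2, A = 98.56 in², y = 5.6 in, Ī = 1 030 in⁴.
Inner void (subtracted): 8 × 10.4, A = 83.2 in², y = 5.6 in, Ī = 749.9 in⁴.
By symmetry the centroid is at mid-height, ȳ = 5.6 in.
All pieces are centred on the centroidal x-axis, so I = ΣĪ (holes subtracted) = 280.4 in⁴.
Repeating about the centroidal y-axis gives I_y = 192.3 in⁴.

I_x ≈ 280 in⁴, I_y ≈ 190 in⁴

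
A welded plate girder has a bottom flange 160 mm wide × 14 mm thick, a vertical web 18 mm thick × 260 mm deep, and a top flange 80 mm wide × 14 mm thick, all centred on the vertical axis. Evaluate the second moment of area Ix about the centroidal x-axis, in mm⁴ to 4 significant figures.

Decompose the section into non-overlapping parts with the origin at the bottom-left of its bounding rectangle.
Bottom plate: 160 × 14, A = 2 240 mm², y = 7 mm, Ī = 36586.7 mm⁴.
Web plate: 18 × 260, A = 4 680 mm², y = 144 mm, Ī = 26 364 000 mm⁴.
Top plate: 80 × 14, A = 1 120 mm², y = 281 mm, Ī = 18293.3 mm⁴.
Centroid: ȳ = ΣA·y / ΣA = 124.915 mm.
Transfer each piece to the centroidal x-axis using Ī + A·d² with d = y − 124.915:
  bottom plate: d = -117.915 mm → contributes +31 181 652 mm⁴
  web plate: d = 19.0846 mm → contributes +28 068 555 mm⁴
  top plate: d = 156.085 mm → contributes +27 304 176 mm⁴
Total I = 86 554 382 mm⁴.

Ix ≈ 8.655 × 10⁷ mm⁴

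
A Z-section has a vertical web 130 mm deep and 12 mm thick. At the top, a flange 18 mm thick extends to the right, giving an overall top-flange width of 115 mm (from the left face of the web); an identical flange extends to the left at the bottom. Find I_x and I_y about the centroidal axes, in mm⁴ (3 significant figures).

Treat the section as a set of non-overlapping primitives; coordinates are from the bounding-box lower-left.
Web: 12 × 130, A = 1 560 mm², y = 65 mm, Ī = 2 197 000 mm⁴.
Top flange (beyond web): 103 × 18, A = 1 854 mm², y = 121 mm, Ī = 50 058 mm⁴.
Bottom flange (beyond web): 103 × 18, A = 1 854 mm², y = 9 mm, Ī = 50 058 mm⁴.
Centroid: ȳ = ΣA·y / ΣA = 65 mm.
Transfer each piece to the centroidal x-axis using Ī + A·d² with d = y − 65:
  web: d = 0 mm → contributes +2 197 000 mm⁴
  top flange (beyond web): d = 56 mm → contributes +5 864 202 mm⁴
  bottom flange (beyond web): d = -56 mm → contributes +5 864 202 mm⁴
Total I = 13 925 404 mm⁴.
For the y-axis: x̄ = 109 mm.
Repeating about the centroidal y-axis gives I_y = 15 556 476 mm⁴.

I_x ≈ 1.39 × 10⁷ mm⁴, I_y ≈ 1.56 × 10⁷ mm⁴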